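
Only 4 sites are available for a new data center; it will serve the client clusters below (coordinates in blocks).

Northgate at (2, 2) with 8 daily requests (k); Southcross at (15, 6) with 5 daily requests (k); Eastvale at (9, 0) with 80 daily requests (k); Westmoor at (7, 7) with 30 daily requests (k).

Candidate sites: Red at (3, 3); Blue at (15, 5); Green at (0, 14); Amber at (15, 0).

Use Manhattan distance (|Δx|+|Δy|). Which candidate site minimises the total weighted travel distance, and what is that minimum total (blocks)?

Red, total 1051 blocks

Total weighted distance at each candidate:
  Red (3, 3): total = 1051
  Blue (15, 5): total = 1313
  Green (0, 14): total = 2487
  Amber (15, 0): total = 1080
Minimum is at Red with total 1051 blocks.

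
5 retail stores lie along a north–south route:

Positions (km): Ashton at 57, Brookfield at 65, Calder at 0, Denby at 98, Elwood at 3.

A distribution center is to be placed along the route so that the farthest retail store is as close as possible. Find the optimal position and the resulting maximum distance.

The 1-center on a line is the midpoint of the two extreme points: leftmost at 0, rightmost at 98.
Optimal location = (0 + 98)/2 = 49; maximum distance = (98 − 0)/2 = 49.

location 49, max distance 49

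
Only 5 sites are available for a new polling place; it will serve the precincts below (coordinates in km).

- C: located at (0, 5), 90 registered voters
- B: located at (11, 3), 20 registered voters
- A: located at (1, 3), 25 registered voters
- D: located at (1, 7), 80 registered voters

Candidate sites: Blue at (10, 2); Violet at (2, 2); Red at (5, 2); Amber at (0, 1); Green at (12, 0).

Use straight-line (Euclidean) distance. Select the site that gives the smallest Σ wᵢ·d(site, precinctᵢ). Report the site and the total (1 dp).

Violet, total 948.9 km

Total weighted distance at each candidate:
  Blue (10, 2): total = 2017.9
  Violet (2, 2): total = 948.9
  Red (5, 2): total = 1261.8
  Amber (0, 1): total = 1126.1
  Green (12, 0): total = 2561.4
Minimum is at Violet with total 948.9 km.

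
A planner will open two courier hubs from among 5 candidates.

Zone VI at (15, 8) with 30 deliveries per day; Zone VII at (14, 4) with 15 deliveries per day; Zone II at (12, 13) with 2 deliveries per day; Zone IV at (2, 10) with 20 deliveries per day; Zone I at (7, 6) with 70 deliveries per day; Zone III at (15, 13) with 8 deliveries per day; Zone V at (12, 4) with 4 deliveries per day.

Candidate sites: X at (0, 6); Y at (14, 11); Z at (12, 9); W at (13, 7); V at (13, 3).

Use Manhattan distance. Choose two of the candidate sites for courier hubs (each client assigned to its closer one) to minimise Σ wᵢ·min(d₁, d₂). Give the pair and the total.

Evaluate every pair (each demand assigned to the nearer of the two):
  {X, W}: total = 854
  {X, Y}: total = 903
  {X, Z}: total = 919
  {Z, W}: total = 940
  {Y, W}: total = 948
  {X, V}: total = 976
  {W, V}: total = 976
  {Z, V}: total = 1002
  {Y, Z}: total = 1057
  {Y, V}: total = 1080
Best pair: {X, W} with total 854.

{X, W}, total 854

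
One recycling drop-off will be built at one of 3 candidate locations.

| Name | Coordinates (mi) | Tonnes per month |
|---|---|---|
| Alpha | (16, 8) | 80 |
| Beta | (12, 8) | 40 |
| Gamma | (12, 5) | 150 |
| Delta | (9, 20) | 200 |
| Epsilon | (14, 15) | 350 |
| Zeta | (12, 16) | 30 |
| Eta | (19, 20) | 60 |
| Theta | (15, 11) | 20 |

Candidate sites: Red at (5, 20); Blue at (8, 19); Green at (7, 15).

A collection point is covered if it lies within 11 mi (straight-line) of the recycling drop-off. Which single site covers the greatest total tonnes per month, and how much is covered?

Coverage radius r = 11 mi; a point is covered iff (Δx)²+(Δy)² ≤ 11² = 121.
  Red (5, 20): covers {Delta, Epsilon, Zeta} → 580
  Blue (8, 19): covers {Delta, Epsilon, Zeta, Theta} → 600
  Green (7, 15): covers {Beta, Delta, Epsilon, Zeta, Theta} → 640
Maximum coverage at Green: 640 tonnes per month.

Green, covering 640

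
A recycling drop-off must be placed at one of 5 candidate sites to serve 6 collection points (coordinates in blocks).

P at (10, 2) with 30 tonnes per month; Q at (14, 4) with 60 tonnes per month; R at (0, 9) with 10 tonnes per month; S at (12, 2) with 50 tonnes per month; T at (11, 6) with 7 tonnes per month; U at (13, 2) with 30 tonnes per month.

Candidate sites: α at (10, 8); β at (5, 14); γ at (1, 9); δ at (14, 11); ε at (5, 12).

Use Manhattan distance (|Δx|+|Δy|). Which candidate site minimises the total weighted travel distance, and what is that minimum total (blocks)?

Total weighted distance at each candidate:
  α (10, 8): total = 1461
  β (5, 14): total = 3398
  γ (1, 9): total = 3131
  δ (14, 11): total = 1876
  ε (5, 12): total = 3024
Minimum is at α with total 1461 blocks.

α, total 1461 blocks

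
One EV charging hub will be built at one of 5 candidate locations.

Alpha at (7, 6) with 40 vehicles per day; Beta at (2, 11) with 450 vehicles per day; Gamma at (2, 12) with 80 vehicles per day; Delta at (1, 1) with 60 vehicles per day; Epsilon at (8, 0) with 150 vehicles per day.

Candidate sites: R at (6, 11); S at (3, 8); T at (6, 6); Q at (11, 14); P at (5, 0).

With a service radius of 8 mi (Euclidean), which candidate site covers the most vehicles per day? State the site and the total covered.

Coverage radius r = 8 mi; a point is covered iff (Δx)²+(Δy)² ≤ 8² = 64.
  R (6, 11): covers {Alpha, Beta, Gamma} → 570
  S (3, 8): covers {Alpha, Beta, Gamma, Delta} → 630
  T (6, 6): covers {Alpha, Beta, Gamma, Delta, Epsilon} → 780
  Q (11, 14): covers {none} → 0
  P (5, 0): covers {Alpha, Delta, Epsilon} → 250
Maximum coverage at T: 780 vehicles per day.

T, covering 780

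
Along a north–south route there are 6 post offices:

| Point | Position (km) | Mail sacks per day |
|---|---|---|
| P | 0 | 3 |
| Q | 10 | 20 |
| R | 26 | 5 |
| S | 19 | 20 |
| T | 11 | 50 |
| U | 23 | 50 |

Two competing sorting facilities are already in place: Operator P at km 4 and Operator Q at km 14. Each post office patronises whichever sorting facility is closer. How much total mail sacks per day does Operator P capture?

The indifferent point is the midpoint (4+14)/2 = 9; post offices left of it (closer to Operator P at 4) go to Operator P, those right go to Operator Q.
  P at 0 (w=3) → Operator P
  Q at 10 (w=20) → Operator Q
  T at 11 (w=50) → Operator Q
  S at 19 (w=20) → Operator Q
  U at 23 (w=50) → Operator Q
  R at 26 (w=5) → Operator Q
Operator P captures 3; Operator Q captures 145.

3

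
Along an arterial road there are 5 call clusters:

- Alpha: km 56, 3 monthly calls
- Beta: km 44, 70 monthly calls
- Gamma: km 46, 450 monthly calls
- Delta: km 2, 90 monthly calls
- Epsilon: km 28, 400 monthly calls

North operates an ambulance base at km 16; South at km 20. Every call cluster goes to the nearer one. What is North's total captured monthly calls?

The indifferent point is the midpoint (16+20)/2 = 18; call clusters left of it (closer to North at 16) go to North, those right go to South.
  Delta at 2 (w=90) → North
  Epsilon at 28 (w=400) → South
  Beta at 44 (w=70) → South
  Gamma at 46 (w=450) → South
  Alpha at 56 (w=3) → South
North captures 90; South captures 923.

90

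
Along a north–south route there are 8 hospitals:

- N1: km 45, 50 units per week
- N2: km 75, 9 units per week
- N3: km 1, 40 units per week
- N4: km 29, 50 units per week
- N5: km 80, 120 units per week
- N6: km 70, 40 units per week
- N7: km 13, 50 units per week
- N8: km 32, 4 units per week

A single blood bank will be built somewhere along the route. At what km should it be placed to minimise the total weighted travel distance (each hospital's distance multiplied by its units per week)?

x = 45

For a sum of weighted absolute distances on a line, the optimum is the weighted median (not the mean). Total weight W = 363; half-weight = 181.5.
Sort by position and accumulate weight:
  km 1 (N3, w=40) → cum 40
  km 13 (N7, w=50) → cum 90
  km 29 (N4, w=50) → cum 140
  km 32 (N8, w=4) → cum 144
  km 45 (N1, w=50) → cum 194  ≥ 181.5 → median here
  km 70 (N6, w=40) → cum 234
  km 75 (N2, w=9) → cum 243
  km 80 (N5, w=120) → cum 363
Optimal location: km 45.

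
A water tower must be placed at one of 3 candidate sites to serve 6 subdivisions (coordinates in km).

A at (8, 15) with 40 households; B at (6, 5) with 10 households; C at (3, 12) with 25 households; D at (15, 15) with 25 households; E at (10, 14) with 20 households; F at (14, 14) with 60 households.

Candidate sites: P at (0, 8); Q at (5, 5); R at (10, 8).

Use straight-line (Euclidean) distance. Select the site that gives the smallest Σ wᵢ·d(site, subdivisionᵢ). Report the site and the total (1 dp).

R, total 1310.5 km

Total weighted distance at each candidate:
  P (0, 8): total = 2178.2
  Q (5, 5): total = 1932.8
  R (10, 8): total = 1310.5
Minimum is at R with total 1310.5 km.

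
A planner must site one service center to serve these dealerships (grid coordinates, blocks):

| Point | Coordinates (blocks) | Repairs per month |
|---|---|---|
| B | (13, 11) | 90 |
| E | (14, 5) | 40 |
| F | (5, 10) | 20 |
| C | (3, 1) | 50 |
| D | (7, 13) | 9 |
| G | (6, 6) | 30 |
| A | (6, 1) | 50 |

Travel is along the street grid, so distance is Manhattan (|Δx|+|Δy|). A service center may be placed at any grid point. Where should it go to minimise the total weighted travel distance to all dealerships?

(6, 6)

Manhattan distance separates: Σwᵢ(|x−xᵢ|+|y−yᵢ|) = Σwᵢ|x−xᵢ| + Σwᵢ|y−yᵢ|, so x and y are optimised independently as 1-D weighted medians.
Total weight W = 289; half = 144.5.
x-coordinate, sorted with cumulative weight:
  x=3 (C, w=50) cum 50
  x=5 (F, w=20) cum 70
  x=6 (G, w=30) cum 100
  x=6 (A, w=50) cum 150  ← median
  x=7 (D, w=9) cum 159
  x=13 (B, w=90) cum 249
  x=14 (E, w=40) cum 289
⇒ x* = 6
y-coordinate, sorted with cumulative weight:
  y=1 (C, w=50) cum 50
  y=1 (A, w=50) cum 100
  y=5 (E, w=40) cum 140
  y=6 (G, w=30) cum 170  ← median
  y=10 (F, w=20) cum 190
  y=11 (B, w=90) cum 280
  y=13 (D, w=9) cum 289
⇒ y* = 6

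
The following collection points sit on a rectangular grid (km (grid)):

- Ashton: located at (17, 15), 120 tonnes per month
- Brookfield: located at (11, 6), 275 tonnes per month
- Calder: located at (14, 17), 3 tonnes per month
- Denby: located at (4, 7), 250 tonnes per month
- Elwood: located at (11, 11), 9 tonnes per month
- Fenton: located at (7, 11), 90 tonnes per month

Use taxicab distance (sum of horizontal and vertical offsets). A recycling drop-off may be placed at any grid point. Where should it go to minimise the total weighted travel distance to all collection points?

Manhattan distance separates: Σwᵢ(|x−xᵢ|+|y−yᵢ|) = Σwᵢ|x−xᵢ| + Σwᵢ|y−yᵢ|, so x and y are optimised independently as 1-D weighted medians.
Total weight W = 747; half = 373.5.
x-coordinate, sorted with cumulative weight:
  x=4 (Denby, w=250) cum 250
  x=7 (Fenton, w=90) cum 340
  x=11 (Brookfield, w=275) cum 615  ← median
  x=11 (Elwood, w=9) cum 624
  x=14 (Calder, w=3) cum 627
  x=17 (Ashton, w=120) cum 747
⇒ x* = 11
y-coordinate, sorted with cumulative weight:
  y=6 (Brookfield, w=275) cum 275
  y=7 (Denby, w=250) cum 525  ← median
  y=11 (Elwood, w=9) cum 534
  y=11 (Fenton, w=90) cum 624
  y=15 (Ashton, w=120) cum 744
  y=17 (Calder, w=3) cum 747
⇒ y* = 7

(11, 7)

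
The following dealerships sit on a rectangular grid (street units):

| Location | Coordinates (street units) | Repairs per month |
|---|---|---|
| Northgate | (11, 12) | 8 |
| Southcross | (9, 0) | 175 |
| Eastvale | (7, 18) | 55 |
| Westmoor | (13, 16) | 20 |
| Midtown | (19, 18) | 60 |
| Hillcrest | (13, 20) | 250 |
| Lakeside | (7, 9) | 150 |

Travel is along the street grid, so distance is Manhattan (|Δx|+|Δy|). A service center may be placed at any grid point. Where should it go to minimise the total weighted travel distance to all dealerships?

Manhattan distance separates: Σwᵢ(|x−xᵢ|+|y−yᵢ|) = Σwᵢ|x−xᵢ| + Σwᵢ|y−yᵢ|, so x and y are optimised independently as 1-D weighted medians.
Total weight W = 718; half = 359.
x-coordinate, sorted with cumulative weight:
  x=7 (Eastvale, w=55) cum 55
  x=7 (Lakeside, w=150) cum 205
  x=9 (Southcross, w=175) cum 380  ← median
  x=11 (Northgate, w=8) cum 388
  x=13 (Westmoor, w=20) cum 408
  x=13 (Hillcrest, w=250) cum 658
  x=19 (Midtown, w=60) cum 718
⇒ x* = 9
y-coordinate, sorted with cumulative weight:
  y=0 (Southcross, w=175) cum 175
  y=9 (Lakeside, w=150) cum 325
  y=12 (Northgate, w=8) cum 333
  y=16 (Westmoor, w=20) cum 353
  y=18 (Eastvale, w=55) cum 408  ← median
  y=18 (Midtown, w=60) cum 468
  y=20 (Hillcrest, w=250) cum 718
⇒ y* = 18

(9, 18)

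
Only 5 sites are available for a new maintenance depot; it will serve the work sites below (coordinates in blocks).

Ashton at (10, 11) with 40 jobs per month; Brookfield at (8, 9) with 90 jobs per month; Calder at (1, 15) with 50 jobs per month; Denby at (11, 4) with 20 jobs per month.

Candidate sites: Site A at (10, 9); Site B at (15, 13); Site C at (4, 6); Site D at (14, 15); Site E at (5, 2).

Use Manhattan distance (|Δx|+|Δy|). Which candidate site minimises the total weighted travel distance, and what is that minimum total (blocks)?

Site A, total 1130 blocks

Total weighted distance at each candidate:
  Site A (10, 9): total = 1130
  Site B (15, 13): total = 2330
  Site C (4, 6): total = 1850
  Site D (14, 15): total = 2330
  Site E (5, 2): total = 2470
Minimum is at Site A with total 1130 blocks.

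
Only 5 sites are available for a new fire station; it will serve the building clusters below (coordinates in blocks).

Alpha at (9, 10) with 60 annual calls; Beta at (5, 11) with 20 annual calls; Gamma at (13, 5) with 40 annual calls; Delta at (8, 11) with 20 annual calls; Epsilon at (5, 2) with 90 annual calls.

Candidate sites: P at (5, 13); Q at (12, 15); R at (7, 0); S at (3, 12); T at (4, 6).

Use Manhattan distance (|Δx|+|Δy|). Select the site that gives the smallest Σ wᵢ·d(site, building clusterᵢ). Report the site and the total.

Total weighted distance at each candidate:
  P (5, 13): total = 2190
  Q (12, 15): total = 3100
  R (7, 0): total = 2020
  S (3, 12): total = 2420
  T (4, 6): total = 1690
Minimum is at T with total 1690 blocks.

T, total 1690 blocks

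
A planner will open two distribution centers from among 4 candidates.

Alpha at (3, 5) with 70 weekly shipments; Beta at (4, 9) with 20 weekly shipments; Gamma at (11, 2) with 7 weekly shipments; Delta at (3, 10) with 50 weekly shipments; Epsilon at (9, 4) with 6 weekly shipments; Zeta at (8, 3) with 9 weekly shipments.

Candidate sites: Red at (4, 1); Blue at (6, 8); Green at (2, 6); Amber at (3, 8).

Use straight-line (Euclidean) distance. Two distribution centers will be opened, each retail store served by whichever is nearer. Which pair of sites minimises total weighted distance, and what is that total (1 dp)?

Evaluate every pair (each demand assigned to the nearer of the two):
  {Green, Amber}: total = 399.9
  {Blue, Green}: total = 457.1
  {Red, Amber}: total = 463.0
  {Blue, Amber}: total = 471.4
  {Red, Green}: total = 502.0
  {Red, Blue}: total = 633.4
Best pair: {Green, Amber} with total 399.9.

{Green, Amber}, total 399.9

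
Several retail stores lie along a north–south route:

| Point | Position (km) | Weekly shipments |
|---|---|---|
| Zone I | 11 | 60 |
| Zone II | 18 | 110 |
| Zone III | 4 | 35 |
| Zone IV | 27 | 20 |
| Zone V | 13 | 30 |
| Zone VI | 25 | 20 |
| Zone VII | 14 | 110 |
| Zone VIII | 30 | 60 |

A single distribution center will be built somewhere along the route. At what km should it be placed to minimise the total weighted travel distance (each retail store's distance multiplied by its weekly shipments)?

x = 14

For a sum of weighted absolute distances on a line, the optimum is the weighted median (not the mean). Total weight W = 445; half-weight = 222.5.
Sort by position and accumulate weight:
  km 4 (Zone III, w=35) → cum 35
  km 11 (Zone I, w=60) → cum 95
  km 13 (Zone V, w=30) → cum 125
  km 14 (Zone VII, w=110) → cum 235  ≥ 222.5 → median here
  km 18 (Zone II, w=110) → cum 345
  km 25 (Zone VI, w=20) → cum 365
  km 27 (Zone IV, w=20) → cum 385
  km 30 (Zone VIII, w=60) → cum 445
Optimal location: km 14.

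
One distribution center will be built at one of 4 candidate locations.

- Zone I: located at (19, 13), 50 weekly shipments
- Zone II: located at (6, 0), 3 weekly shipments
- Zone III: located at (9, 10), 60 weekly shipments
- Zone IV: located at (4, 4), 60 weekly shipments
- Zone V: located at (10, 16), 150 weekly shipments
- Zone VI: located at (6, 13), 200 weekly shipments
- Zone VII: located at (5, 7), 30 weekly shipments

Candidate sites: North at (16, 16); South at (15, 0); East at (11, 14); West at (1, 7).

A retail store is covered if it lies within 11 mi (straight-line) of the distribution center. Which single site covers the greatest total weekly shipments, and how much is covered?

East, covering 490

Coverage radius r = 11 mi; a point is covered iff (Δx)²+(Δy)² ≤ 11² = 121.
  North (16, 16): covers {Zone I, Zone III, Zone V, Zone VI} → 460
  South (15, 0): covers {Zone II} → 3
  East (11, 14): covers {Zone I, Zone III, Zone V, Zone VI, Zone VII} → 490
  West (1, 7): covers {Zone II, Zone III, Zone IV, Zone VI, Zone VII} → 353
Maximum coverage at East: 490 weekly shipments.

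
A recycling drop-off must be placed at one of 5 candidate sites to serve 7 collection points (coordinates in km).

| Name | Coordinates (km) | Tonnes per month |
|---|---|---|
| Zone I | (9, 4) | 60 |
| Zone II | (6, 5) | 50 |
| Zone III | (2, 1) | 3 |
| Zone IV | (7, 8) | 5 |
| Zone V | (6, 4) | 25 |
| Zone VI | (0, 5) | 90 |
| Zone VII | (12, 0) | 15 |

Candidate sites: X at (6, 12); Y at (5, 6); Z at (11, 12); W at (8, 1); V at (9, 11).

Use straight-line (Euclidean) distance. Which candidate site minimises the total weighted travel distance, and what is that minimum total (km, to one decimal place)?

Total weighted distance at each candidate:
  X (6, 12): total = 2149.4
  Y (5, 6): total = 1023.8
  Z (11, 12): total = 2585.7
  W (8, 1): total = 1423.7
  V (9, 11): total = 2145.0
Minimum is at Y with total 1023.8 km.

Y, total 1023.8 km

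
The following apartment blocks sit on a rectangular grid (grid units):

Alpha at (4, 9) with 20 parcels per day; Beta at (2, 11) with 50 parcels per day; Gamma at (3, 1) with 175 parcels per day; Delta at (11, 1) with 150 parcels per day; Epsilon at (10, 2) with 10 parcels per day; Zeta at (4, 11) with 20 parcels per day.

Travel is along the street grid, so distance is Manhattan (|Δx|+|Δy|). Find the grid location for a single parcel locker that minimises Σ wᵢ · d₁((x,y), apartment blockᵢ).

(3, 1)

Manhattan distance separates: Σwᵢ(|x−xᵢ|+|y−yᵢ|) = Σwᵢ|x−xᵢ| + Σwᵢ|y−yᵢ|, so x and y are optimised independently as 1-D weighted medians.
Total weight W = 425; half = 212.5.
x-coordinate, sorted with cumulative weight:
  x=2 (Beta, w=50) cum 50
  x=3 (Gamma, w=175) cum 225  ← median
  x=4 (Alpha, w=20) cum 245
  x=4 (Zeta, w=20) cum 265
  x=10 (Epsilon, w=10) cum 275
  x=11 (Delta, w=150) cum 425
⇒ x* = 3
y-coordinate, sorted with cumulative weight:
  y=1 (Gamma, w=175) cum 175
  y=1 (Delta, w=150) cum 325  ← median
  y=2 (Epsilon, w=10) cum 335
  y=9 (Alpha, w=20) cum 355
  y=11 (Beta, w=50) cum 405
  y=11 (Zeta, w=20) cum 425
⇒ y* = 1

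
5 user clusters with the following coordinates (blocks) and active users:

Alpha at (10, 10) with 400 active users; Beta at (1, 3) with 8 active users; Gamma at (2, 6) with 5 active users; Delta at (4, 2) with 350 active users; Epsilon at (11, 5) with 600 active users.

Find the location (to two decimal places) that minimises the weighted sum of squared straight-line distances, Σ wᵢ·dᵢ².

(8.82, 5.69)

The minimiser of Σwᵢ‖p−pᵢ‖² is the weighted centroid p* = (Σwᵢpᵢ)/(Σwᵢ).
Σwᵢ = 1363.
Σwᵢxᵢ = 400·10 + 8·1 + 5·2 + 350·4 + 600·11 = 12018.
Σwᵢyᵢ = 400·10 + 8·3 + 5·6 + 350·2 + 600·5 = 7754.
x* = 12018/1363 = 8.82, y* = 7754/1363 = 5.69.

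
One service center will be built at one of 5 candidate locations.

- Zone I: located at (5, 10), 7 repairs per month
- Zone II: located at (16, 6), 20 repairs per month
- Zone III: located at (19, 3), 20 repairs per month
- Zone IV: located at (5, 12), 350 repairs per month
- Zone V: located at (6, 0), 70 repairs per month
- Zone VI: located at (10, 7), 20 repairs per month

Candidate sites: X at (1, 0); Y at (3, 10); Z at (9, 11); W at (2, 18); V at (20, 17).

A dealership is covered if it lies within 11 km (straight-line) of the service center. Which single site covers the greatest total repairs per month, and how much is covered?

Y, covering 447

Coverage radius r = 11 km; a point is covered iff (Δx)²+(Δy)² ≤ 11² = 121.
  X (1, 0): covers {Zone I, Zone V} → 77
  Y (3, 10): covers {Zone I, Zone IV, Zone V, Zone VI} → 447
  Z (9, 11): covers {Zone I, Zone II, Zone IV, Zone VI} → 397
  W (2, 18): covers {Zone I, Zone IV} → 357
  V (20, 17): covers {none} → 0
Maximum coverage at Y: 447 repairs per month.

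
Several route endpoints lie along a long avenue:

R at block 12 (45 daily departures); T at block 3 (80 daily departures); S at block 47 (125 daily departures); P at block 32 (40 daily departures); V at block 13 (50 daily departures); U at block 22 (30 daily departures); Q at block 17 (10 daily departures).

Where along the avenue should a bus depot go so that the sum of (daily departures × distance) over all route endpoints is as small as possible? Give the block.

x = 22

For a sum of weighted absolute distances on a line, the optimum is the weighted median (not the mean). Total weight W = 380; half-weight = 190.
Sort by position and accumulate weight:
  block 3 (T, w=80) → cum 80
  block 12 (R, w=45) → cum 125
  block 13 (V, w=50) → cum 175
  block 17 (Q, w=10) → cum 185
  block 22 (U, w=30) → cum 215  ≥ 190 → median here
  block 32 (P, w=40) → cum 255
  block 47 (S, w=125) → cum 380
Optimal location: block 22.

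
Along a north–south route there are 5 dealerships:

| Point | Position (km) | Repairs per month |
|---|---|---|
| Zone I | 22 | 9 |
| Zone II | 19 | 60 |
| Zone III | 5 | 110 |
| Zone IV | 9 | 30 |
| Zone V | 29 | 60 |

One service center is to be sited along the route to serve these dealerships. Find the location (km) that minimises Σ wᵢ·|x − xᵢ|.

x = 9

For a sum of weighted absolute distances on a line, the optimum is the weighted median (not the mean). Total weight W = 269; half-weight = 134.5.
Sort by position and accumulate weight:
  km 5 (Zone III, w=110) → cum 110
  km 9 (Zone IV, w=30) → cum 140  ≥ 134.5 → median here
  km 19 (Zone II, w=60) → cum 200
  km 22 (Zone I, w=9) → cum 209
  km 29 (Zone V, w=60) → cum 269
Optimal location: km 9.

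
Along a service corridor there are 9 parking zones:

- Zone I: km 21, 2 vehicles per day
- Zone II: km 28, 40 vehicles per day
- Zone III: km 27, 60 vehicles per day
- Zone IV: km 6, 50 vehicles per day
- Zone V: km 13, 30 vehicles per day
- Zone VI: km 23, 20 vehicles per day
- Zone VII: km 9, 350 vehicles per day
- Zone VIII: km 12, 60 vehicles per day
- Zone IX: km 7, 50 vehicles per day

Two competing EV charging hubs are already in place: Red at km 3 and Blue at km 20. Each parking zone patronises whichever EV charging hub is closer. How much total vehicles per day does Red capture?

The indifferent point is the midpoint (3+20)/2 = 11.5; parking zones left of it (closer to Red at 3) go to Red, those right go to Blue.
  Zone IV at 6 (w=50) → Red
  Zone IX at 7 (w=50) → Red
  Zone VII at 9 (w=350) → Red
  Zone VIII at 12 (w=60) → Blue
  Zone V at 13 (w=30) → Blue
  Zone I at 21 (w=2) → Blue
  Zone VI at 23 (w=20) → Blue
  Zone III at 27 (w=60) → Blue
  Zone II at 28 (w=40) → Blue
Red captures 450; Blue captures 212.

450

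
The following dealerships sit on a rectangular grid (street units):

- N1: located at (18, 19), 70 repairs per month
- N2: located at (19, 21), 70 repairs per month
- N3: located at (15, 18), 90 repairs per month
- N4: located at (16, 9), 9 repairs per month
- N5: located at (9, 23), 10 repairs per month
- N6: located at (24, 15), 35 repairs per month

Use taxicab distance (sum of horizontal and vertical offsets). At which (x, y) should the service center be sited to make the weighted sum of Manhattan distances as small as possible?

(18, 19)

Manhattan distance separates: Σwᵢ(|x−xᵢ|+|y−yᵢ|) = Σwᵢ|x−xᵢ| + Σwᵢ|y−yᵢ|, so x and y are optimised independently as 1-D weighted medians.
Total weight W = 284; half = 142.
x-coordinate, sorted with cumulative weight:
  x=9 (N5, w=10) cum 10
  x=15 (N3, w=90) cum 100
  x=16 (N4, w=9) cum 109
  x=18 (N1, w=70) cum 179  ← median
  x=19 (N2, w=70) cum 249
  x=24 (N6, w=35) cum 284
⇒ x* = 18
y-coordinate, sorted with cumulative weight:
  y=9 (N4, w=9) cum 9
  y=15 (N6, w=35) cum 44
  y=18 (N3, w=90) cum 134
  y=19 (N1, w=70) cum 204  ← median
  y=21 (N2, w=70) cum 274
  y=23 (N5, w=10) cum 284
⇒ y* = 19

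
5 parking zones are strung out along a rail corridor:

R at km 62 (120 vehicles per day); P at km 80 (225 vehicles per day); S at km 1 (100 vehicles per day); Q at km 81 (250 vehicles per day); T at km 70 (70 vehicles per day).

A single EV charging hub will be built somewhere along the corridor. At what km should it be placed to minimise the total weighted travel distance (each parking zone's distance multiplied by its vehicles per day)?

For a sum of weighted absolute distances on a line, the optimum is the weighted median (not the mean). Total weight W = 765; half-weight = 382.5.
Sort by position and accumulate weight:
  km 1 (S, w=100) → cum 100
  km 62 (R, w=120) → cum 220
  km 70 (T, w=70) → cum 290
  km 80 (P, w=225) → cum 515  ≥ 382.5 → median here
  km 81 (Q, w=250) → cum 765
Optimal location: km 80.

x = 80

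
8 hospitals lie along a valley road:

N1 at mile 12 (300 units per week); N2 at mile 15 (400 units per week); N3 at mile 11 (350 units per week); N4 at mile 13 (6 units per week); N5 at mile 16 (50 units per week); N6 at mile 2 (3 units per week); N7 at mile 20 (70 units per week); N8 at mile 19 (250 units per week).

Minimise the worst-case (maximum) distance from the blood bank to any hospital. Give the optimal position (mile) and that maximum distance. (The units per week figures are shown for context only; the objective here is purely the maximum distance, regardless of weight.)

location 11, max distance 9

The 1-center on a line is the midpoint of the two extreme points: leftmost at 2, rightmost at 20.
Optimal location = (2 + 20)/2 = 11; maximum distance = (20 − 2)/2 = 9.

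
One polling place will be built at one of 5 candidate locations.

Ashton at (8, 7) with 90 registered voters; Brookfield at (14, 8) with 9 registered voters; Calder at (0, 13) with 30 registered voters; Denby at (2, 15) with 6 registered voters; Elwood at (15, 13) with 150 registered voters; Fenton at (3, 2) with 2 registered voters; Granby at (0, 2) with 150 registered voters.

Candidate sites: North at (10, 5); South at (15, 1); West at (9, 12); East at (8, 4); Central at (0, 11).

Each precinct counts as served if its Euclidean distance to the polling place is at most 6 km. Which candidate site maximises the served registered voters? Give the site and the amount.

North, covering 99

Coverage radius r = 6 km; a point is covered iff (Δx)²+(Δy)² ≤ 6² = 36.
  North (10, 5): covers {Ashton, Brookfield} → 99
  South (15, 1): covers {none} → 0
  West (9, 12): covers {Ashton} → 90
  East (8, 4): covers {Ashton, Fenton} → 92
  Central (0, 11): covers {Calder, Denby} → 36
Maximum coverage at North: 99 registered voters.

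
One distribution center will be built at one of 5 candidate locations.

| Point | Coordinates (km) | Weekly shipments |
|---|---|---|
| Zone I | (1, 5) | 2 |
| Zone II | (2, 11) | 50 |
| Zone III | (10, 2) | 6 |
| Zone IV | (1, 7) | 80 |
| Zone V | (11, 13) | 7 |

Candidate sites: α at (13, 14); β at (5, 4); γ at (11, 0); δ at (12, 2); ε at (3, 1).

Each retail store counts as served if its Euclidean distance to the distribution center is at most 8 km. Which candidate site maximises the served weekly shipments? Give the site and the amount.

β, covering 138

Coverage radius r = 8 km; a point is covered iff (Δx)²+(Δy)² ≤ 8² = 64.
  α (13, 14): covers {Zone V} → 7
  β (5, 4): covers {Zone I, Zone II, Zone III, Zone IV} → 138
  γ (11, 0): covers {Zone III} → 6
  δ (12, 2): covers {Zone III} → 6
  ε (3, 1): covers {Zone I, Zone III, Zone IV} → 88
Maximum coverage at β: 138 weekly shipments.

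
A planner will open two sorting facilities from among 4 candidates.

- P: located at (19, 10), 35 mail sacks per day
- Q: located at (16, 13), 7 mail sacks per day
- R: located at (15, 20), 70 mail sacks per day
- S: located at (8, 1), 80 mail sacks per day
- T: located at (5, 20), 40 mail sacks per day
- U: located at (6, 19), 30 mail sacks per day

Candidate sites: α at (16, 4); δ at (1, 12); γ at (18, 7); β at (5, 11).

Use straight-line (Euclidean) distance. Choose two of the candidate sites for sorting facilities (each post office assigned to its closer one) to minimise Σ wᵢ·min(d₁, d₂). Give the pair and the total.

Evaluate every pair (each demand assigned to the nearer of the two):
  {α, β}: total = 2524.9
  {γ, β}: total = 2526.0
  {δ, γ}: total = 2637.7
  {α, δ}: total = 2719.3
  {δ, β}: total = 2946.1
  {α, γ}: total = 3016.9
Best pair: {α, β} with total 2524.9.

{α, β}, total 2524.9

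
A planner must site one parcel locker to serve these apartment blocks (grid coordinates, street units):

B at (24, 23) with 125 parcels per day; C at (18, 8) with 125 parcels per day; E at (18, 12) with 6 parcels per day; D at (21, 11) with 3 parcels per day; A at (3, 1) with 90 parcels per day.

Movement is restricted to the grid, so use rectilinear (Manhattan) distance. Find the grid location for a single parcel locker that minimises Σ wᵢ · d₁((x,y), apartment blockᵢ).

Manhattan distance separates: Σwᵢ(|x−xᵢ|+|y−yᵢ|) = Σwᵢ|x−xᵢ| + Σwᵢ|y−yᵢ|, so x and y are optimised independently as 1-D weighted medians.
Total weight W = 349; half = 174.5.
x-coordinate, sorted with cumulative weight:
  x=3 (A, w=90) cum 90
  x=18 (C, w=125) cum 215  ← median
  x=18 (E, w=6) cum 221
  x=21 (D, w=3) cum 224
  x=24 (B, w=125) cum 349
⇒ x* = 18
y-coordinate, sorted with cumulative weight:
  y=1 (A, w=90) cum 90
  y=8 (C, w=125) cum 215  ← median
  y=11 (D, w=3) cum 218
  y=12 (E, w=6) cum 224
  y=23 (B, w=125) cum 349
⇒ y* = 8

(18, 8)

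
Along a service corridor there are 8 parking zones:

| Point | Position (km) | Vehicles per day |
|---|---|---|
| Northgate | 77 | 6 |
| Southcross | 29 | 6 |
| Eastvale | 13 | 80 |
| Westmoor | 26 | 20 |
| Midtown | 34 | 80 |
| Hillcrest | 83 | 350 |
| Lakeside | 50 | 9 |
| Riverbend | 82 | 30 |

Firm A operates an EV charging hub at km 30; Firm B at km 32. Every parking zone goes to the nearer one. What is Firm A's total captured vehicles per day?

106

The indifferent point is the midpoint (30+32)/2 = 31; parking zones left of it (closer to Firm A at 30) go to Firm A, those right go to Firm B.
  Eastvale at 13 (w=80) → Firm A
  Westmoor at 26 (w=20) → Firm A
  Southcross at 29 (w=6) → Firm A
  Midtown at 34 (w=80) → Firm B
  Lakeside at 50 (w=9) → Firm B
  Northgate at 77 (w=6) → Firm B
  Riverbend at 82 (w=30) → Firm B
  Hillcrest at 83 (w=350) → Firm B
Firm A captures 106; Firm B captures 475.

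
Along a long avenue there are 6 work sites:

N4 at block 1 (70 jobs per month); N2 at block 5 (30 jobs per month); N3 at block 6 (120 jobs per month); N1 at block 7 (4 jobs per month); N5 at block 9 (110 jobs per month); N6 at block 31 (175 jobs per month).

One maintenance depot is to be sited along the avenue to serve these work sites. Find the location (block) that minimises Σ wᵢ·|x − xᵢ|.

x = 9

For a sum of weighted absolute distances on a line, the optimum is the weighted median (not the mean). Total weight W = 509; half-weight = 254.5.
Sort by position and accumulate weight:
  block 1 (N4, w=70) → cum 70
  block 5 (N2, w=30) → cum 100
  block 6 (N3, w=120) → cum 220
  block 7 (N1, w=4) → cum 224
  block 9 (N5, w=110) → cum 334  ≥ 254.5 → median here
  block 31 (N6, w=175) → cum 509
Optimal location: block 9.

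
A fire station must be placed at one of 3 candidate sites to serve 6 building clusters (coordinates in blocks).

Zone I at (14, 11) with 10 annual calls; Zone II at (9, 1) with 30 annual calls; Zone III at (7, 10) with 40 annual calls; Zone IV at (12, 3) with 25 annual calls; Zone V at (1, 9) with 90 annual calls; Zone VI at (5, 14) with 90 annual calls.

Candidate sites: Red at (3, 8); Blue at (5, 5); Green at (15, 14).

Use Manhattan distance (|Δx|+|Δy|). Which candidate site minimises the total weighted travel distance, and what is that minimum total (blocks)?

Total weighted distance at each candidate:
  Red (3, 8): total = 2110
  Blue (5, 5): total = 2425
  Green (15, 14): total = 4050
Minimum is at Red with total 2110 blocks.

Red, total 2110 blocks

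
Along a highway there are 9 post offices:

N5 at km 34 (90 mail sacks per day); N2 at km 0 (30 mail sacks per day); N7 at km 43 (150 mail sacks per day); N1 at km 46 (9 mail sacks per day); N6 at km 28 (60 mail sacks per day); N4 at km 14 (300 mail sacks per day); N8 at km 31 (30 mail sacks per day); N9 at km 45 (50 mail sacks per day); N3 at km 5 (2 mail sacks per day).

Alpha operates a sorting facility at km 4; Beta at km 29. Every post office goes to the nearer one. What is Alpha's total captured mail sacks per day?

The indifferent point is the midpoint (4+29)/2 = 16.5; post offices left of it (closer to Alpha at 4) go to Alpha, those right go to Beta.
  N2 at 0 (w=30) → Alpha
  N3 at 5 (w=2) → Alpha
  N4 at 14 (w=300) → Alpha
  N6 at 28 (w=60) → Beta
  N8 at 31 (w=30) → Beta
  N5 at 34 (w=90) → Beta
  N7 at 43 (w=150) → Beta
  N9 at 45 (w=50) → Beta
  N1 at 46 (w=9) → Beta
Alpha captures 332; Beta captures 389.

332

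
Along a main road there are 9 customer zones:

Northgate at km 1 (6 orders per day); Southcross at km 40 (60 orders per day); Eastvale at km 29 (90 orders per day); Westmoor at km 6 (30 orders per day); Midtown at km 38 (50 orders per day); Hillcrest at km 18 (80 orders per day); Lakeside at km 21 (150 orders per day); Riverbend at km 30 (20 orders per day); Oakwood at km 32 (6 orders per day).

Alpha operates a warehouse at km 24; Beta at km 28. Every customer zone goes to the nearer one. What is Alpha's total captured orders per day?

The indifferent point is the midpoint (24+28)/2 = 26; customer zones left of it (closer to Alpha at 24) go to Alpha, those right go to Beta.
  Northgate at 1 (w=6) → Alpha
  Westmoor at 6 (w=30) → Alpha
  Hillcrest at 18 (w=80) → Alpha
  Lakeside at 21 (w=150) → Alpha
  Eastvale at 29 (w=90) → Beta
  Riverbend at 30 (w=20) → Beta
  Oakwood at 32 (w=6) → Beta
  Midtown at 38 (w=50) → Beta
  Southcross at 40 (w=60) → Beta
Alpha captures 266; Beta captures 226.

266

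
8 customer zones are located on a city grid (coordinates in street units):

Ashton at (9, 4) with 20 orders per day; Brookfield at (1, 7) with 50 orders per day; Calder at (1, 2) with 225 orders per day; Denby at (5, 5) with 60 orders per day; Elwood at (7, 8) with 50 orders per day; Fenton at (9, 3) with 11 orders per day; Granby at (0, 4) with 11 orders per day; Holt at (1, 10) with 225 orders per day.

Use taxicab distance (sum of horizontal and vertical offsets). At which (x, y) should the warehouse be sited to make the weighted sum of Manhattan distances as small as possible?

Manhattan distance separates: Σwᵢ(|x−xᵢ|+|y−yᵢ|) = Σwᵢ|x−xᵢ| + Σwᵢ|y−yᵢ|, so x and y are optimised independently as 1-D weighted medians.
Total weight W = 652; half = 326.
x-coordinate, sorted with cumulative weight:
  x=0 (Granby, w=11) cum 11
  x=1 (Brookfield, w=50) cum 61
  x=1 (Calder, w=225) cum 286
  x=1 (Holt, w=225) cum 511  ← median
  x=5 (Denby, w=60) cum 571
  x=7 (Elwood, w=50) cum 621
  x=9 (Ashton, w=20) cum 641
  x=9 (Fenton, w=11) cum 652
⇒ x* = 1
y-coordinate, sorted with cumulative weight:
  y=2 (Calder, w=225) cum 225
  y=3 (Fenton, w=11) cum 236
  y=4 (Ashton, w=20) cum 256
  y=4 (Granby, w=11) cum 267
  y=5 (Denby, w=60) cum 327  ← median
  y=7 (Brookfield, w=50) cum 377
  y=8 (Elwood, w=50) cum 427
  y=10 (Holt, w=225) cum 652
⇒ y* = 5

(1, 5)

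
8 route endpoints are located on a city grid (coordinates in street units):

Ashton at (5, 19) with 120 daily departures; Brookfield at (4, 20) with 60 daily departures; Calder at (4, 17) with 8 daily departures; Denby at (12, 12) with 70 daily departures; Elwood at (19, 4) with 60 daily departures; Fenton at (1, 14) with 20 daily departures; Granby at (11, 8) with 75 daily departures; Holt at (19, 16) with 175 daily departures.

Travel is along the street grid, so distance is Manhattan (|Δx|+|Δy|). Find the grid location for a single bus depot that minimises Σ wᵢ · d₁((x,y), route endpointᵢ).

Manhattan distance separates: Σwᵢ(|x−xᵢ|+|y−yᵢ|) = Σwᵢ|x−xᵢ| + Σwᵢ|y−yᵢ|, so x and y are optimised independently as 1-D weighted medians.
Total weight W = 588; half = 294.
x-coordinate, sorted with cumulative weight:
  x=1 (Fenton, w=20) cum 20
  x=4 (Brookfield, w=60) cum 80
  x=4 (Calder, w=8) cum 88
  x=5 (Ashton, w=120) cum 208
  x=11 (Granby, w=75) cum 283
  x=12 (Denby, w=70) cum 353  ← median
  x=19 (Elwood, w=60) cum 413
  x=19 (Holt, w=175) cum 588
⇒ x* = 12
y-coordinate, sorted with cumulative weight:
  y=4 (Elwood, w=60) cum 60
  y=8 (Granby, w=75) cum 135
  y=12 (Denby, w=70) cum 205
  y=14 (Fenton, w=20) cum 225
  y=16 (Holt, w=175) cum 400  ← median
  y=17 (Calder, w=8) cum 408
  y=19 (Ashton, w=120) cum 528
  y=20 (Brookfield, w=60) cum 588
⇒ y* = 16

(12, 16)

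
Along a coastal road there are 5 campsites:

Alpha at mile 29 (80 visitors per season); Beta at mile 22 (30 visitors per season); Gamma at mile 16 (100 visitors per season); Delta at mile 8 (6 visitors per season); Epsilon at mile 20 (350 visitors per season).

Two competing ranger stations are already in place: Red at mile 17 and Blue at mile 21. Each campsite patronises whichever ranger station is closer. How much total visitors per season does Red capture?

106

The indifferent point is the midpoint (17+21)/2 = 19; campsites left of it (closer to Red at 17) go to Red, those right go to Blue.
  Delta at 8 (w=6) → Red
  Gamma at 16 (w=100) → Red
  Epsilon at 20 (w=350) → Blue
  Beta at 22 (w=30) → Blue
  Alpha at 29 (w=80) → Blue
Red captures 106; Blue captures 460.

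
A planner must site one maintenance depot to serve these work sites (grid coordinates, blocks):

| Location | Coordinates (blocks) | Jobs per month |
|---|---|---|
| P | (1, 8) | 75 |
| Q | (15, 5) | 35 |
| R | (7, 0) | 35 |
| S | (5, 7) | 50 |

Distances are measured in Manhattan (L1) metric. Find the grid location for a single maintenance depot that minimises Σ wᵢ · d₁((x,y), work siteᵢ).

(5, 7)

Manhattan distance separates: Σwᵢ(|x−xᵢ|+|y−yᵢ|) = Σwᵢ|x−xᵢ| + Σwᵢ|y−yᵢ|, so x and y are optimised independently as 1-D weighted medians.
Total weight W = 195; half = 97.5.
x-coordinate, sorted with cumulative weight:
  x=1 (P, w=75) cum 75
  x=5 (S, w=50) cum 125  ← median
  x=7 (R, w=35) cum 160
  x=15 (Q, w=35) cum 195
⇒ x* = 5
y-coordinate, sorted with cumulative weight:
  y=0 (R, w=35) cum 35
  y=5 (Q, w=35) cum 70
  y=7 (S, w=50) cum 120  ← median
  y=8 (P, w=75) cum 195
⇒ y* = 7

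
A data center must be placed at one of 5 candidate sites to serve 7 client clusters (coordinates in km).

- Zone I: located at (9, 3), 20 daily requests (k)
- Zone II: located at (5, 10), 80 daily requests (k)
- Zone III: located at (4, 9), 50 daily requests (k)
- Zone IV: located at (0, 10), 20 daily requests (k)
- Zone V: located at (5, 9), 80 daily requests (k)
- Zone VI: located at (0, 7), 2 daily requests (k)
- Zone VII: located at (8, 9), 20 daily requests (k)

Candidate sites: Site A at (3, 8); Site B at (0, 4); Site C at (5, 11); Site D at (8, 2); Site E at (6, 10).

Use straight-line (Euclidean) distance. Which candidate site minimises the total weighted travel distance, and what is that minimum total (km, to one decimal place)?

Total weighted distance at each candidate:
  Site A (3, 8): total = 812.5
  Site B (0, 4): total = 2006.4
  Site C (5, 11): total = 717.6
  Site D (8, 2): total = 2109.3
  Site E (6, 10): total = 635.4
Minimum is at Site E with total 635.4 km.

Site E, total 635.4 km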